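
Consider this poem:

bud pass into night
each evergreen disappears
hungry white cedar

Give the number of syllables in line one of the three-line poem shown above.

Line one: bud(1) + pass(1) + into(2) + night(1) = 5

5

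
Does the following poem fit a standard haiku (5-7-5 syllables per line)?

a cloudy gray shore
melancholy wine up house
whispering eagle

Yes

Line 1: a(1) + cloudy(2) + gray(1) + shore(1) = 5 ✓
Line 2: melancholy(4) + wine(1) + up(1) + house(1) = 7 ✓
Line 3: whispering(3) + eagle(2) = 5 ✓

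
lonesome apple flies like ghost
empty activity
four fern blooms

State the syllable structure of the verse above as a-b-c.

Line 1: "lonesome apple flies like ghost": 2+2+1+1+1 = 7
Line 2: "empty activity": 2+4 = 6
Line 3: "four fern blooms": 1+1+1 = 3

7-6-3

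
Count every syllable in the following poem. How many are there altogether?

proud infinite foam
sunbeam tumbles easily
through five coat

15

Line 1: proud (1), infinite (3), foam (1) → 5
Line 2: sunbeam (2), tumbles (2), easily (3) → 7
Line 3: through (1), five (1), coat (1) → 3
Total: 5 + 7 + 3 = 15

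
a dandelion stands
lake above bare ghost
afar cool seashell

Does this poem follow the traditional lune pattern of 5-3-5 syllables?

Line 1: "a dandelion stands": 1+4+1 = 6 (expected 5)
Line 2: "lake above bare ghost": 1+2+1+1 = 5 (expected 3)
Line 3: "afar cool seashell": 2+1+2 = 5 ✓

No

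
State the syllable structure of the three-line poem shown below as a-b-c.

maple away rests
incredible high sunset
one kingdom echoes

5-7-5

Line 1: maple(2) + away(2) + rests(1) = 5
Line 2: incredible(4) + high(1) + sunset(2) = 7
Line 3: one(1) + kingdom(2) + echoes(2) = 5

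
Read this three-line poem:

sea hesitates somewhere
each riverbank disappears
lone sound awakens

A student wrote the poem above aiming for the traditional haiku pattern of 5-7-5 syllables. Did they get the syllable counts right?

No

Line 1: "sea hesitates somewhere": 1+3+2 = 6 (expected 5)
Line 2: "each riverbank disappears": 1+3+3 = 7 ✓
Line 3: "lone sound awakens": 1+1+3 = 5 ✓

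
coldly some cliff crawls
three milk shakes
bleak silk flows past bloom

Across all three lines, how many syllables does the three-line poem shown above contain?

Line 1: coldly (2), some (1), cliff (1), crawls (1) → 5
Line 2: three (1), milk (1), shakes (1) → 3
Line 3: bleak (1), silk (1), flows (1), past (1), bloom (1) → 5
Total: 5 + 3 + 5 = 13

13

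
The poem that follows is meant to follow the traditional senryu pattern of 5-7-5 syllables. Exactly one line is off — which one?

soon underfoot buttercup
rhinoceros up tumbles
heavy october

Line 1: soon(1) + underfoot(3) + buttercup(3) = 7 (expected 5)
Line 2: rhinoceros(4) + up(1) + tumbles(2) = 7 ✓
Line 3: heavy(2) + october(3) = 5 ✓

The first line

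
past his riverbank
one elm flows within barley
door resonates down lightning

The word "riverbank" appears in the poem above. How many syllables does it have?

3

"riverbank" has 3 syllables.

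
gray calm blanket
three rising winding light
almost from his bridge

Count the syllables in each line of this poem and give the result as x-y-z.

Line 1: "gray calm blanket": 1+1+2 = 4
Line 2: "three rising winding light": 1+2+2+1 = 6
Line 3: "almost from his bridge": 2+1+1+1 = 5

4-6-5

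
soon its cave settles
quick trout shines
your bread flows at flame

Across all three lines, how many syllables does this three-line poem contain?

Line 1: soon(1) + its(1) + cave(1) + settles(2) = 5
Line 2: quick(1) + trout(1) + shines(1) = 3
Line 3: your(1) + bread(1) + flows(1) + at(1) + flame(1) = 5
Total: 5 + 3 + 5 = 13

13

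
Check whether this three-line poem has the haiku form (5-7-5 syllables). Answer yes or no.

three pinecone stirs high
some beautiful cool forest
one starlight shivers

Yes

Line 1: three(1) + pinecone(2) + stirs(1) + high(1) = 5 ✓
Line 2: some(1) + beautiful(3) + cool(1) + forest(2) = 7 ✓
Line 3: one(1) + starlight(2) + shivers(2) = 5 ✓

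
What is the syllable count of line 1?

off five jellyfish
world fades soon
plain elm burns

Line 1: "off five jellyfish": 1+1+3 = 5

5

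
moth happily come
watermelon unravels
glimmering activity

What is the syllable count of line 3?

Line 3: glimmering (3), activity (4) → 7

7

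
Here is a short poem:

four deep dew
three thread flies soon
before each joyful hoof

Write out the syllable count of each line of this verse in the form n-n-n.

3-4-6

Line 1: four(1) + deep(1) + dew(1) = 3
Line 2: three(1) + thread(1) + flies(1) + soon(1) = 4
Line 3: before(2) + each(1) + joyful(2) + hoof(1) = 6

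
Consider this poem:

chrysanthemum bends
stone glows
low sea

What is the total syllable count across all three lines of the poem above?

9

Line 1: chrysanthemum(4) + bends(1) = 5
Line 2: stone(1) + glows(1) = 2
Line 3: low(1) + sea(1) = 2
Total: 5 + 2 + 2 = 9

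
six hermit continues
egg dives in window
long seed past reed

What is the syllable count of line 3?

4

Line 3: "long seed past reed": 1+1+1+1 = 4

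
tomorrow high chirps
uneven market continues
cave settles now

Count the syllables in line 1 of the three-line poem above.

Line 1: tomorrow (3), high (1), chirps (1) → 5

5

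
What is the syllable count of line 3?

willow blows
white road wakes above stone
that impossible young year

7

Line 3: "that impossible young year": 1+4+1+1 = 7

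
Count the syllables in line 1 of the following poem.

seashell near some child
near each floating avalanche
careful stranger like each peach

5

Line 1: seashell(2) + near(1) + some(1) + child(1) = 5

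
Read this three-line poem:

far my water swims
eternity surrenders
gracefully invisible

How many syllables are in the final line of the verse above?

The final line: gracefully(3) + invisible(4) = 7

7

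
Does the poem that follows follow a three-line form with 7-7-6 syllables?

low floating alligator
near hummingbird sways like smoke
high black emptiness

No

Line 1: low (1), floating (2), alligator (4) → 7 ✓
Line 2: near (1), hummingbird (3), sways (1), like (1), smoke (1) → 7 ✓
Line 3: high (1), black (1), emptiness (3) → 5 (expected 6)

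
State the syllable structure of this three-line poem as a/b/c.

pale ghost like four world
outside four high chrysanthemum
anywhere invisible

Line 1: pale (1), ghost (1), like (1), four (1), world (1) → 5
Line 2: outside (2), four (1), high (1), chrysanthemum (4) → 8
Line 3: anywhere (3), invisible (4) → 7

5/8/7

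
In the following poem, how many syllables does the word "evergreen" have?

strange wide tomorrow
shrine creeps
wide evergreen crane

"evergreen" has 3 syllables.

3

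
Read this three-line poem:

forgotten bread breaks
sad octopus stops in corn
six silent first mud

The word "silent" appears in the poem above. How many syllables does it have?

2

"silent" has 2 syllables.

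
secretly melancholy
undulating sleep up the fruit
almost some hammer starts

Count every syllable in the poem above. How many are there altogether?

Line 1: secretly (3), melancholy (4) → 7
Line 2: undulating (4), sleep (1), up (1), the (1), fruit (1) → 8
Line 3: almost (2), some (1), hammer (2), starts (1) → 6
Total: 7 + 8 + 6 = 21

21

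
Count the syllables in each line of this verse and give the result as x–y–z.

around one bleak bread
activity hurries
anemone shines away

Line 1: around (2), one (1), bleak (1), bread (1) → 5
Line 2: activity (4), hurries (2) → 6
Line 3: anemone (4), shines (1), away (2) → 7

5–6–7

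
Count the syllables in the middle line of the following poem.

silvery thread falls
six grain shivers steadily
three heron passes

The middle line: six (1), grain (1), shivers (2), steadily (3) → 7

7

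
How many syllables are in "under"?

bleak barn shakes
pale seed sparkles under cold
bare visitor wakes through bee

"under" has 2 syllables.

2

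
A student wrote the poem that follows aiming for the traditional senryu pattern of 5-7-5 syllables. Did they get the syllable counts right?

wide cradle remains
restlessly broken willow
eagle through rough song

Yes

Line 1: wide(1) + cradle(2) + remains(2) = 5 ✓
Line 2: restlessly(3) + broken(2) + willow(2) = 7 ✓
Line 3: eagle(2) + through(1) + rough(1) + song(1) = 5 ✓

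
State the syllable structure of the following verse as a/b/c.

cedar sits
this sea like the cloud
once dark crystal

3/5/4

Line 1: cedar(2) + sits(1) = 3
Line 2: this(1) + sea(1) + like(1) + the(1) + cloud(1) = 5
Line 3: once(1) + dark(1) + crystal(2) = 4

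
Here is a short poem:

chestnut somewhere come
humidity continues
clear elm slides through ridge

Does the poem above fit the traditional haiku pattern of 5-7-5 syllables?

Yes

Line 1: "chestnut somewhere come": 2+2+1 = 5 ✓
Line 2: "humidity continues": 4+3 = 7 ✓
Line 3: "clear elm slides through ridge": 1+1+1+1+1 = 5 ✓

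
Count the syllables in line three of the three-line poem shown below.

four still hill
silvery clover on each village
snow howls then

Line three: snow(1) + howls(1) + then(1) = 3

3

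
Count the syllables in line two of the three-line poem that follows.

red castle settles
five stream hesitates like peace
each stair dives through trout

7

Line two: five(1) + stream(1) + hesitates(3) + like(1) + peace(1) = 7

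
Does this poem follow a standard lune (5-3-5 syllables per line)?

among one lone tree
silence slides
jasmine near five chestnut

No

Line 1: among (2), one (1), lone (1), tree (1) → 5 ✓
Line 2: silence (2), slides (1) → 3 ✓
Line 3: jasmine (2), near (1), five (1), chestnut (2) → 6 (expected 5)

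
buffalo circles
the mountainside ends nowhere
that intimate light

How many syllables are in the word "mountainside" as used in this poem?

3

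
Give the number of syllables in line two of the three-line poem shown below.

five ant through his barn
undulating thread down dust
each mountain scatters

7

Line two: undulating (4), thread (1), down (1), dust (1) → 7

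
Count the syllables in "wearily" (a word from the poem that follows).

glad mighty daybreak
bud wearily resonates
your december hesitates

3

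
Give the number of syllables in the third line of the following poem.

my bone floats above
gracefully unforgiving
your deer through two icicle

The third line: your(1) + deer(1) + through(1) + two(1) + icicle(3) = 7

7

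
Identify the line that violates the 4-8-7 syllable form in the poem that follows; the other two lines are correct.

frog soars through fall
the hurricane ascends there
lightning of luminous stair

Line 1: "frog soars through fall": 1+1+1+1 = 4 ✓
Line 2: "the hurricane ascends there": 1+3+2+1 = 7 (expected 8)
Line 3: "lightning of luminous stair": 2+1+3+1 = 7 ✓

Line 2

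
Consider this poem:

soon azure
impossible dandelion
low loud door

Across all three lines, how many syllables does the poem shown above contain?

14

Line 1: "soon azure": 1+2 = 3
Line 2: "impossible dandelion": 4+4 = 8
Line 3: "low loud door": 1+1+1 = 3
Total: 3 + 8 + 3 = 14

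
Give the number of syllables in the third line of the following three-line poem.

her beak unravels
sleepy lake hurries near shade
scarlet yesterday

5

The third line: scarlet(2) + yesterday(3) = 5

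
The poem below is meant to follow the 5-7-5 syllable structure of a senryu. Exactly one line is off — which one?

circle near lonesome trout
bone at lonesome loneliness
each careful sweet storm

Line 1: circle (2), near (1), lonesome (2), trout (1) → 6 (expected 5)
Line 2: bone (1), at (1), lonesome (2), loneliness (3) → 7 ✓
Line 3: each (1), careful (2), sweet (1), storm (1) → 5 ✓

The first line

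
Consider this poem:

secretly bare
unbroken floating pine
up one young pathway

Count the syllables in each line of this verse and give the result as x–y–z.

Line 1: secretly (3), bare (1) → 4
Line 2: unbroken (3), floating (2), pine (1) → 6
Line 3: up (1), one (1), young (1), pathway (2) → 5

4–6–5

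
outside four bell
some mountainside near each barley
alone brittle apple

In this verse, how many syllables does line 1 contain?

Line 1: outside (2), four (1), bell (1) → 4

4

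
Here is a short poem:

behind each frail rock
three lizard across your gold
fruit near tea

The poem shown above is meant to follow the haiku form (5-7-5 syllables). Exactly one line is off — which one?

Line 1: behind(2) + each(1) + frail(1) + rock(1) = 5 ✓
Line 2: three(1) + lizard(2) + across(2) + your(1) + gold(1) = 7 ✓
Line 3: fruit(1) + near(1) + tea(1) = 3 (expected 5)

Line 3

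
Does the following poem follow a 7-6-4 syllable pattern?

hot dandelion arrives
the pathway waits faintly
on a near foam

Yes

Line 1: hot(1) + dandelion(4) + arrives(2) = 7 ✓
Line 2: the(1) + pathway(2) + waits(1) + faintly(2) = 6 ✓
Line 3: on(1) + a(1) + near(1) + foam(1) = 4 ✓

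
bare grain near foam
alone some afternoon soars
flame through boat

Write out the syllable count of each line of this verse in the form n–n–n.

4–7–3

Line 1: bare(1) + grain(1) + near(1) + foam(1) = 4
Line 2: alone(2) + some(1) + afternoon(3) + soars(1) = 7
Line 3: flame(1) + through(1) + boat(1) = 3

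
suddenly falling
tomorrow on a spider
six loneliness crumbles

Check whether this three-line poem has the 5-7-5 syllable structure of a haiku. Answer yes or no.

No

Line 1: "suddenly falling": 3+2 = 5 ✓
Line 2: "tomorrow on a spider": 3+1+1+2 = 7 ✓
Line 3: "six loneliness crumbles": 1+3+2 = 6 (expected 5)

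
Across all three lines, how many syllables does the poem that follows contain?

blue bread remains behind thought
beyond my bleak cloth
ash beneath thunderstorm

18

Line 1: blue (1), bread (1), remains (2), behind (2), thought (1) → 7
Line 2: beyond (2), my (1), bleak (1), cloth (1) → 5
Line 3: ash (1), beneath (2), thunderstorm (3) → 6
Total: 7 + 5 + 6 = 18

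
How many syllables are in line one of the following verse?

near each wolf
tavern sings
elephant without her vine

Line one: "near each wolf": 1+1+1 = 3

3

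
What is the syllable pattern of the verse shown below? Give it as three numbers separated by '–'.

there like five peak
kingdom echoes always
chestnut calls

Line 1: there(1) + like(1) + five(1) + peak(1) = 4
Line 2: kingdom(2) + echoes(2) + always(2) = 6
Line 3: chestnut(2) + calls(1) = 3

4–6–3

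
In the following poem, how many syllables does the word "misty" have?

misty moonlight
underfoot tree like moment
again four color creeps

2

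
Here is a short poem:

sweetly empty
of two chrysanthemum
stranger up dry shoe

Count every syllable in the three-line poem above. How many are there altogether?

Line 1: "sweetly empty": 2+2 = 4
Line 2: "of two chrysanthemum": 1+1+4 = 6
Line 3: "stranger up dry shoe": 2+1+1+1 = 5
Total: 4 + 6 + 5 = 15

15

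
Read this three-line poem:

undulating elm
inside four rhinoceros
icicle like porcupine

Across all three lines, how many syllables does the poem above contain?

19

Line 1: undulating(4) + elm(1) = 5
Line 2: inside(2) + four(1) + rhinoceros(4) = 7
Line 3: icicle(3) + like(1) + porcupine(3) = 7
Total: 5 + 7 + 7 = 19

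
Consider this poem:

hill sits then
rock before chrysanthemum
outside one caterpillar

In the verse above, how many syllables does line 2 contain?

Line 2: rock (1), before (2), chrysanthemum (4) → 7

7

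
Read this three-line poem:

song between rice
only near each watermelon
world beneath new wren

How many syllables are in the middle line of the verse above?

The middle line: only (2), near (1), each (1), watermelon (4) → 8

8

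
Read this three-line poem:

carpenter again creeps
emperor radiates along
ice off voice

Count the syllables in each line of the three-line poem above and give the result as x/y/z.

6/8/3

Line 1: carpenter (3), again (2), creeps (1) → 6
Line 2: emperor (3), radiates (3), along (2) → 8
Line 3: ice (1), off (1), voice (1) → 3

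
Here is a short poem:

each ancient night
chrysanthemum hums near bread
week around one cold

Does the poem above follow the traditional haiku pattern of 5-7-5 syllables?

Line 1: each (1), ancient (2), night (1) → 4 (expected 5)
Line 2: chrysanthemum (4), hums (1), near (1), bread (1) → 7 ✓
Line 3: week (1), around (2), one (1), cold (1) → 5 ✓

No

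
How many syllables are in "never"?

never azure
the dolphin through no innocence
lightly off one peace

2

"never" has 2 syllables.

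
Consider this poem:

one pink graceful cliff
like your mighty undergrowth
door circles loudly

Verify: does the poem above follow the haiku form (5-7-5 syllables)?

Yes

Line 1: one(1) + pink(1) + graceful(2) + cliff(1) = 5 ✓
Line 2: like(1) + your(1) + mighty(2) + undergrowth(3) = 7 ✓
Line 3: door(1) + circles(2) + loudly(2) = 5 ✓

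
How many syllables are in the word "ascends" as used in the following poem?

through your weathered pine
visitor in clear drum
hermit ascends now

2

"ascends" has 2 syllables.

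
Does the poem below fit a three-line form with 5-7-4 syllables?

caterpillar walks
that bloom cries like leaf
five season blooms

Line 1: caterpillar(4) + walks(1) = 5 ✓
Line 2: that(1) + bloom(1) + cries(1) + like(1) + leaf(1) = 5 (expected 7)
Line 3: five(1) + season(2) + blooms(1) = 4 ✓

No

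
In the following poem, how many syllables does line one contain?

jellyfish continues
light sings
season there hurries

Line one: jellyfish(3) + continues(3) = 6

6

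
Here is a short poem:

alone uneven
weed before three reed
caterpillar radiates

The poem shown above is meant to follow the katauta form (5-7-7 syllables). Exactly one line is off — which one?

Line 2

Line 1: alone (2), uneven (3) → 5 ✓
Line 2: weed (1), before (2), three (1), reed (1) → 5 (expected 7)
Line 3: caterpillar (4), radiates (3) → 7 ✓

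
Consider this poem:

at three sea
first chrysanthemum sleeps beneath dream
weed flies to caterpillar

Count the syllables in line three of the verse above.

7

Line three: "weed flies to caterpillar": 1+1+1+4 = 7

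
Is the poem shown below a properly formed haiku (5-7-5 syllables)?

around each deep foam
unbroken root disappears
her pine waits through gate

Yes

Line 1: around(2) + each(1) + deep(1) + foam(1) = 5 ✓
Line 2: unbroken(3) + root(1) + disappears(3) = 7 ✓
Line 3: her(1) + pine(1) + waits(1) + through(1) + gate(1) = 5 ✓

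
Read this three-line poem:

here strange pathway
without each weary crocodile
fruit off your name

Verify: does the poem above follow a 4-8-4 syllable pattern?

Line 1: here (1), strange (1), pathway (2) → 4 ✓
Line 2: without (2), each (1), weary (2), crocodile (3) → 8 ✓
Line 3: fruit (1), off (1), your (1), name (1) → 4 ✓

Yes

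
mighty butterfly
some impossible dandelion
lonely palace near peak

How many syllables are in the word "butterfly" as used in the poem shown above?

"butterfly" has 3 syllables.

3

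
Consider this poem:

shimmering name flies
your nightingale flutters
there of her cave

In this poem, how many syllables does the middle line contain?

6

The middle line: your(1) + nightingale(3) + flutters(2) = 6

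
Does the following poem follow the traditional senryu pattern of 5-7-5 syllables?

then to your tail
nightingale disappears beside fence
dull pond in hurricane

Line 1: then (1), to (1), your (1), tail (1) → 4 (expected 5)
Line 2: nightingale (3), disappears (3), beside (2), fence (1) → 9 (expected 7)
Line 3: dull (1), pond (1), in (1), hurricane (3) → 6 (expected 5)

No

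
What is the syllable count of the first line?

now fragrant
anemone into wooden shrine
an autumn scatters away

3

The first line: "now fragrant": 1+2 = 3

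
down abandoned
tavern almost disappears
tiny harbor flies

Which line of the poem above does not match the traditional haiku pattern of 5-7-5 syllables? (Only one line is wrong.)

Line 1: "down abandoned": 1+3 = 4 (expected 5)
Line 2: "tavern almost disappears": 2+2+3 = 7 ✓
Line 3: "tiny harbor flies": 2+2+1 = 5 ✓

The first line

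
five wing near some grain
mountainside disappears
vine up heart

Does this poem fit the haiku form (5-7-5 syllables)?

Line 1: five (1), wing (1), near (1), some (1), grain (1) → 5 ✓
Line 2: mountainside (3), disappears (3) → 6 (expected 7)
Line 3: vine (1), up (1), heart (1) → 3 (expected 5)

No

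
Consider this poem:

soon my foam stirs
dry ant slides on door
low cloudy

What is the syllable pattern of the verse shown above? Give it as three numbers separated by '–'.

Line 1: "soon my foam stirs": 1+1+1+1 = 4
Line 2: "dry ant slides on door": 1+1+1+1+1 = 5
Line 3: "low cloudy": 1+2 = 3

4–5–3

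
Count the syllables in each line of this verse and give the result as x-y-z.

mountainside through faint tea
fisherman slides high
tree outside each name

Line 1: mountainside (3), through (1), faint (1), tea (1) → 6
Line 2: fisherman (3), slides (1), high (1) → 5
Line 3: tree (1), outside (2), each (1), name (1) → 5

6-5-5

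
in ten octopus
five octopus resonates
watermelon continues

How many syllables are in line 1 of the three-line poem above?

5

Line 1: "in ten octopus": 1+1+3 = 5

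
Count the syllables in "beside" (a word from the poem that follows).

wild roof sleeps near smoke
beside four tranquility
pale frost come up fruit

"beside" has 2 syllables.

2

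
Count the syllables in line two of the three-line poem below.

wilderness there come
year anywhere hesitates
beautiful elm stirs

Line two: year (1), anywhere (3), hesitates (3) → 7

7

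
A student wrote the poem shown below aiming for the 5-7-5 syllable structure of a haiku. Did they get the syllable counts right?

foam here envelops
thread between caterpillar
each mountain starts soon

Yes

Line 1: foam (1), here (1), envelops (3) → 5 ✓
Line 2: thread (1), between (2), caterpillar (4) → 7 ✓
Line 3: each (1), mountain (2), starts (1), soon (1) → 5 ✓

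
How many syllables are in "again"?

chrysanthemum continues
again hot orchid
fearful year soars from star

2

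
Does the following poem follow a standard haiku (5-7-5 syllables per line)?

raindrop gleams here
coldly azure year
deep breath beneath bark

Line 1: raindrop (2), gleams (1), here (1) → 4 (expected 5)
Line 2: coldly (2), azure (2), year (1) → 5 (expected 7)
Line 3: deep (1), breath (1), beneath (2), bark (1) → 5 ✓

No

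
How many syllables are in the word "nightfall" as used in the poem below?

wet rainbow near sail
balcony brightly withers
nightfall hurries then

"nightfall" has 2 syllables.

2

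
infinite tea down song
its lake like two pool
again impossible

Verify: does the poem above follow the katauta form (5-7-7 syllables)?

Line 1: infinite(3) + tea(1) + down(1) + song(1) = 6 (expected 5)
Line 2: its(1) + lake(1) + like(1) + two(1) + pool(1) = 5 (expected 7)
Line 3: again(2) + impossible(4) = 6 (expected 7)

No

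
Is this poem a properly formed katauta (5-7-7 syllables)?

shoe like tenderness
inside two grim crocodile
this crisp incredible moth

Line 1: shoe (1), like (1), tenderness (3) → 5 ✓
Line 2: inside (2), two (1), grim (1), crocodile (3) → 7 ✓
Line 3: this (1), crisp (1), incredible (4), moth (1) → 7 ✓

Yes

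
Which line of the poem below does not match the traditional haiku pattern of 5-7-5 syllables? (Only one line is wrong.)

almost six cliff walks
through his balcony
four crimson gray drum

Line 1: almost (2), six (1), cliff (1), walks (1) → 5 ✓
Line 2: through (1), his (1), balcony (3) → 5 (expected 7)
Line 3: four (1), crimson (2), gray (1), drum (1) → 5 ✓

Line 2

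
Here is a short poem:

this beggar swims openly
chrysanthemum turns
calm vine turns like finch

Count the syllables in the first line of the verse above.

The first line: this (1), beggar (2), swims (1), openly (3) → 7

7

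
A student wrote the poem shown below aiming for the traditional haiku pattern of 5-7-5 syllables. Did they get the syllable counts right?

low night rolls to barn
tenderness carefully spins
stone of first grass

Line 1: "low night rolls to barn": 1+1+1+1+1 = 5 ✓
Line 2: "tenderness carefully spins": 3+3+1 = 7 ✓
Line 3: "stone of first grass": 1+1+1+1 = 4 (expected 5)

No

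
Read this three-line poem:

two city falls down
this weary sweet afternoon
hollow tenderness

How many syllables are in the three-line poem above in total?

Line 1: "two city falls down": 1+2+1+1 = 5
Line 2: "this weary sweet afternoon": 1+2+1+3 = 7
Line 3: "hollow tenderness": 2+3 = 5
Total: 5 + 7 + 5 = 17

17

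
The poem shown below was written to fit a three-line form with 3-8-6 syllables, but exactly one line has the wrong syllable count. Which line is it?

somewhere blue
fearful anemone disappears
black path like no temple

Line 2

Line 1: "somewhere blue": 2+1 = 3 ✓
Line 2: "fearful anemone disappears": 2+4+3 = 9 (expected 8)
Line 3: "black path like no temple": 1+1+1+1+2 = 6 ✓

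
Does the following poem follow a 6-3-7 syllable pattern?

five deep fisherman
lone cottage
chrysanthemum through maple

Line 1: five(1) + deep(1) + fisherman(3) = 5 (expected 6)
Line 2: lone(1) + cottage(2) = 3 ✓
Line 3: chrysanthemum(4) + through(1) + maple(2) = 7 ✓

No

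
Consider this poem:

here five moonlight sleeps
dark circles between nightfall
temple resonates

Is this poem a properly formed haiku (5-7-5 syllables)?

Line 1: here (1), five (1), moonlight (2), sleeps (1) → 5 ✓
Line 2: dark (1), circles (2), between (2), nightfall (2) → 7 ✓
Line 3: temple (2), resonates (3) → 5 ✓

Yes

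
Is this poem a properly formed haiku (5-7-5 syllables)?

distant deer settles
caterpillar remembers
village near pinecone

Line 1: distant (2), deer (1), settles (2) → 5 ✓
Line 2: caterpillar (4), remembers (3) → 7 ✓
Line 3: village (2), near (1), pinecone (2) → 5 ✓

Yes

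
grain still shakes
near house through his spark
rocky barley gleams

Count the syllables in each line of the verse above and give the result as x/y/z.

3/5/5

Line 1: "grain still shakes": 1+1+1 = 3
Line 2: "near house through his spark": 1+1+1+1+1 = 5
Line 3: "rocky barley gleams": 2+2+1 = 5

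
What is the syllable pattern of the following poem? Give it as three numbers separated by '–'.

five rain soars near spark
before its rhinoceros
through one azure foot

5–7–5

Line 1: five (1), rain (1), soars (1), near (1), spark (1) → 5
Line 2: before (2), its (1), rhinoceros (4) → 7
Line 3: through (1), one (1), azure (2), foot (1) → 5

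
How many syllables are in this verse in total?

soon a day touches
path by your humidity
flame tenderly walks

Line 1: soon (1), a (1), day (1), touches (2) → 5
Line 2: path (1), by (1), your (1), humidity (4) → 7
Line 3: flame (1), tenderly (3), walks (1) → 5
Total: 5 + 7 + 5 = 17

17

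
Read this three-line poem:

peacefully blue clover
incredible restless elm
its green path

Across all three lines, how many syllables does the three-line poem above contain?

Line 1: peacefully(3) + blue(1) + clover(2) = 6
Line 2: incredible(4) + restless(2) + elm(1) = 7
Line 3: its(1) + green(1) + path(1) = 3
Total: 6 + 7 + 3 = 16

16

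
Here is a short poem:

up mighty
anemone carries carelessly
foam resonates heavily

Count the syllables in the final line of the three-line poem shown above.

7

The final line: foam (1), resonates (3), heavily (3) → 7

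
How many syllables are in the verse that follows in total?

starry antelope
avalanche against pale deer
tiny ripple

16

Line 1: starry (2), antelope (3) → 5
Line 2: avalanche (3), against (2), pale (1), deer (1) → 7
Line 3: tiny (2), ripple (2) → 4
Total: 5 + 7 + 4 = 16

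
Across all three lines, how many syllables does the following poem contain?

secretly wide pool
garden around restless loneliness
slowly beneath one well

Line 1: "secretly wide pool": 3+1+1 = 5
Line 2: "garden around restless loneliness": 2+2+2+3 = 9
Line 3: "slowly beneath one well": 2+2+1+1 = 6
Total: 5 + 9 + 6 = 20

20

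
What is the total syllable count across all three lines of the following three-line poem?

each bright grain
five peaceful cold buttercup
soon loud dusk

13

Line 1: each (1), bright (1), grain (1) → 3
Line 2: five (1), peaceful (2), cold (1), buttercup (3) → 7
Line 3: soon (1), loud (1), dusk (1) → 3
Total: 3 + 7 + 3 = 13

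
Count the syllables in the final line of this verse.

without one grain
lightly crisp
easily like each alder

7

The final line: easily(3) + like(1) + each(1) + alder(2) = 7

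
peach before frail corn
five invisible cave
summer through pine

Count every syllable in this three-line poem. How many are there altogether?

Line 1: peach(1) + before(2) + frail(1) + corn(1) = 5
Line 2: five(1) + invisible(4) + cave(1) = 6
Line 3: summer(2) + through(1) + pine(1) = 4
Total: 5 + 6 + 4 = 15

15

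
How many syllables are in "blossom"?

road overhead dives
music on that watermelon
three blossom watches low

2

"blossom" has 2 syllables.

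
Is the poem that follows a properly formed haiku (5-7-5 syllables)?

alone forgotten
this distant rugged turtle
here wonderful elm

Yes

Line 1: alone(2) + forgotten(3) = 5 ✓
Line 2: this(1) + distant(2) + rugged(2) + turtle(2) = 7 ✓
Line 3: here(1) + wonderful(3) + elm(1) = 5 ✓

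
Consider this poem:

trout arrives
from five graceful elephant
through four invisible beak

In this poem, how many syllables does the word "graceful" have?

"graceful" has 2 syllables.

2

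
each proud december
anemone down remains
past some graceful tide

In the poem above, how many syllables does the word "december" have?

3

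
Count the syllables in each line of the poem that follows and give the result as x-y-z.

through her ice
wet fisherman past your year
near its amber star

3-7-5

Line 1: through(1) + her(1) + ice(1) = 3
Line 2: wet(1) + fisherman(3) + past(1) + your(1) + year(1) = 7
Line 3: near(1) + its(1) + amber(2) + star(1) = 5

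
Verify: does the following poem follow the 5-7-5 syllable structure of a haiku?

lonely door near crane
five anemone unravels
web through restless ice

No

Line 1: lonely (2), door (1), near (1), crane (1) → 5 ✓
Line 2: five (1), anemone (4), unravels (3) → 8 (expected 7)
Line 3: web (1), through (1), restless (2), ice (1) → 5 ✓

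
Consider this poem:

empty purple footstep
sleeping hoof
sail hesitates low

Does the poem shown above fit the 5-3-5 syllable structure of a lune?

No

Line 1: empty (2), purple (2), footstep (2) → 6 (expected 5)
Line 2: sleeping (2), hoof (1) → 3 ✓
Line 3: sail (1), hesitates (3), low (1) → 5 ✓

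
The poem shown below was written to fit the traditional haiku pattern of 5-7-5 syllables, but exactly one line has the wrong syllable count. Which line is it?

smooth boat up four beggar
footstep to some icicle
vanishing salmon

The first line

Line 1: smooth (1), boat (1), up (1), four (1), beggar (2) → 6 (expected 5)
Line 2: footstep (2), to (1), some (1), icicle (3) → 7 ✓
Line 3: vanishing (3), salmon (2) → 5 ✓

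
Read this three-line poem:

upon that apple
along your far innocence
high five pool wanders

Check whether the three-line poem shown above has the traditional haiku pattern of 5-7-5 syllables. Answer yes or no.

Line 1: "upon that apple": 2+1+2 = 5 ✓
Line 2: "along your far innocence": 2+1+1+3 = 7 ✓
Line 3: "high five pool wanders": 1+1+1+2 = 5 ✓

Yes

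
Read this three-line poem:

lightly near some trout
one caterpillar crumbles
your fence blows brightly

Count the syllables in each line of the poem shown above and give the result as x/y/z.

5/7/5

Line 1: lightly (2), near (1), some (1), trout (1) → 5
Line 2: one (1), caterpillar (4), crumbles (2) → 7
Line 3: your (1), fence (1), blows (1), brightly (2) → 5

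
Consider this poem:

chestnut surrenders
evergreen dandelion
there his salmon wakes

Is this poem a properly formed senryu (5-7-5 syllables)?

Line 1: chestnut (2), surrenders (3) → 5 ✓
Line 2: evergreen (3), dandelion (4) → 7 ✓
Line 3: there (1), his (1), salmon (2), wakes (1) → 5 ✓

Yes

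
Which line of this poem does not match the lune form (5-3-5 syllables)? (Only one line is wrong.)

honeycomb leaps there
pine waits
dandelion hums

Line 2

Line 1: honeycomb (3), leaps (1), there (1) → 5 ✓
Line 2: pine (1), waits (1) → 2 (expected 3)
Line 3: dandelion (4), hums (1) → 5 ✓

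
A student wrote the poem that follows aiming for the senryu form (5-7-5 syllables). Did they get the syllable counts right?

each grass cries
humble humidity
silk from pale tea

No

Line 1: each(1) + grass(1) + cries(1) = 3 (expected 5)
Line 2: humble(2) + humidity(4) = 6 (expected 7)
Line 3: silk(1) + from(1) + pale(1) + tea(1) = 4 (expected 5)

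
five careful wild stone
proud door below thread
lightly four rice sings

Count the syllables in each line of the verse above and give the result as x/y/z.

Line 1: five(1) + careful(2) + wild(1) + stone(1) = 5
Line 2: proud(1) + door(1) + below(2) + thread(1) = 5
Line 3: lightly(2) + four(1) + rice(1) + sings(1) = 5

5/5/5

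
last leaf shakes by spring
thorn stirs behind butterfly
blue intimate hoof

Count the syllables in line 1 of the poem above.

Line 1: last(1) + leaf(1) + shakes(1) + by(1) + spring(1) = 5

5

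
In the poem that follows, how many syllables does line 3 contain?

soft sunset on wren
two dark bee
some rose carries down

5

Line 3: some (1), rose (1), carries (2), down (1) → 5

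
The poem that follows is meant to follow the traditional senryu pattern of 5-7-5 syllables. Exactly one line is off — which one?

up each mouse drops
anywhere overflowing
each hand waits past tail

Line 1: "up each mouse drops": 1+1+1+1 = 4 (expected 5)
Line 2: "anywhere overflowing": 3+4 = 7 ✓
Line 3: "each hand waits past tail": 1+1+1+1+1 = 5 ✓

Line 1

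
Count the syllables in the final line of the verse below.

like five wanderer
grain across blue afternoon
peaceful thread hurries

The final line: peaceful(2) + thread(1) + hurries(2) = 5

5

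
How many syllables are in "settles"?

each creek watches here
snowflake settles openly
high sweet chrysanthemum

2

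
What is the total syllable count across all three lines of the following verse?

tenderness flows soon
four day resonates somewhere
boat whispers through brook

Line 1: tenderness(3) + flows(1) + soon(1) = 5
Line 2: four(1) + day(1) + resonates(3) + somewhere(2) = 7
Line 3: boat(1) + whispers(2) + through(1) + brook(1) = 5
Total: 5 + 7 + 5 = 17

17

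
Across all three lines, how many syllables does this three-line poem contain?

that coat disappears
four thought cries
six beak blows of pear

13

Line 1: that(1) + coat(1) + disappears(3) = 5
Line 2: four(1) + thought(1) + cries(1) = 3
Line 3: six(1) + beak(1) + blows(1) + of(1) + pear(1) = 5
Total: 5 + 3 + 5 = 13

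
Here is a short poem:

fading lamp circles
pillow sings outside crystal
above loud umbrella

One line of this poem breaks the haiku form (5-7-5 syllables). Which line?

Line 1: fading(2) + lamp(1) + circles(2) = 5 ✓
Line 2: pillow(2) + sings(1) + outside(2) + crystal(2) = 7 ✓
Line 3: above(2) + loud(1) + umbrella(3) = 6 (expected 5)

The third line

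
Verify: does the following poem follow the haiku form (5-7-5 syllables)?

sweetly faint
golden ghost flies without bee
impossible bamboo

Line 1: sweetly(2) + faint(1) = 3 (expected 5)
Line 2: golden(2) + ghost(1) + flies(1) + without(2) + bee(1) = 7 ✓
Line 3: impossible(4) + bamboo(2) = 6 (expected 5)

No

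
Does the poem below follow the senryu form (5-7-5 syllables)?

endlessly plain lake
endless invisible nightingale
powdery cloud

Line 1: endlessly(3) + plain(1) + lake(1) = 5 ✓
Line 2: endless(2) + invisible(4) + nightingale(3) = 9 (expected 7)
Line 3: powdery(3) + cloud(1) = 4 (expected 5)

No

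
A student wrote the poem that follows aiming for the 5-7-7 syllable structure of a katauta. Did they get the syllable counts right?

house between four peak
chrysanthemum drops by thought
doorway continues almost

Yes

Line 1: "house between four peak": 1+2+1+1 = 5 ✓
Line 2: "chrysanthemum drops by thought": 4+1+1+1 = 7 ✓
Line 3: "doorway continues almost": 2+3+2 = 7 ✓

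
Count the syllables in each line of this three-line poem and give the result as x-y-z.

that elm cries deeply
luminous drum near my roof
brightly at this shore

Line 1: that (1), elm (1), cries (1), deeply (2) → 5
Line 2: luminous (3), drum (1), near (1), my (1), roof (1) → 7
Line 3: brightly (2), at (1), this (1), shore (1) → 5

5-7-5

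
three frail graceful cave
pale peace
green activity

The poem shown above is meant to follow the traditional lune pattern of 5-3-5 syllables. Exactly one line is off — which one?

Line 2

Line 1: three (1), frail (1), graceful (2), cave (1) → 5 ✓
Line 2: pale (1), peace (1) → 2 (expected 3)
Line 3: green (1), activity (4) → 5 ✓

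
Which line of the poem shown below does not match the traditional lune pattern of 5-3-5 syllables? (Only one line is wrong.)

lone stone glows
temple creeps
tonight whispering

The first line

Line 1: "lone stone glows": 1+1+1 = 3 (expected 5)
Line 2: "temple creeps": 2+1 = 3 ✓
Line 3: "tonight whispering": 2+3 = 5 ✓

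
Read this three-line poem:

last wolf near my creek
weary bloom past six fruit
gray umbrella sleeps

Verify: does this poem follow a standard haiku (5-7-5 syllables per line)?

No

Line 1: "last wolf near my creek": 1+1+1+1+1 = 5 ✓
Line 2: "weary bloom past six fruit": 2+1+1+1+1 = 6 (expected 7)
Line 3: "gray umbrella sleeps": 1+3+1 = 5 ✓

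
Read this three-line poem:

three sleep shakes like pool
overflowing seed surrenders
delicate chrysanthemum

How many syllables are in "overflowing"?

"overflowing" has 4 syllables.

4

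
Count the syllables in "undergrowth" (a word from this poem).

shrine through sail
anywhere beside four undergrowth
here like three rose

3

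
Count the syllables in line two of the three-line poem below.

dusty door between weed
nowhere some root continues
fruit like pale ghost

7

Line two: nowhere (2), some (1), root (1), continues (3) → 7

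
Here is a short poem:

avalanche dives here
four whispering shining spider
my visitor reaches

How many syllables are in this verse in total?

Line 1: avalanche(3) + dives(1) + here(1) = 5
Line 2: four(1) + whispering(3) + shining(2) + spider(2) = 8
Line 3: my(1) + visitor(3) + reaches(2) = 6
Total: 5 + 8 + 6 = 19

19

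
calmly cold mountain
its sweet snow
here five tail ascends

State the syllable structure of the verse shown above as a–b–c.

5–3–5

Line 1: "calmly cold mountain": 2+1+2 = 5
Line 2: "its sweet snow": 1+1+1 = 3
Line 3: "here five tail ascends": 1+1+1+2 = 5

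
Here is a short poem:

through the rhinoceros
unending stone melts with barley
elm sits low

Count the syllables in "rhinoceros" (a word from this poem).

4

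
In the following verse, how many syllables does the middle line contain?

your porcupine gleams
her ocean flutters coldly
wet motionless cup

The middle line: her (1), ocean (2), flutters (2), coldly (2) → 7

7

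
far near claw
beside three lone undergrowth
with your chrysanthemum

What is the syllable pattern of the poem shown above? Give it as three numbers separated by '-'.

Line 1: far(1) + near(1) + claw(1) = 3
Line 2: beside(2) + three(1) + lone(1) + undergrowth(3) = 7
Line 3: with(1) + your(1) + chrysanthemum(4) = 6

3-7-6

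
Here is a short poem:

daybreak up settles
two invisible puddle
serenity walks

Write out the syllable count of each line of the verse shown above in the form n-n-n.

5-7-5

Line 1: "daybreak up settles": 2+1+2 = 5
Line 2: "two invisible puddle": 1+4+2 = 7
Line 3: "serenity walks": 4+1 = 5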